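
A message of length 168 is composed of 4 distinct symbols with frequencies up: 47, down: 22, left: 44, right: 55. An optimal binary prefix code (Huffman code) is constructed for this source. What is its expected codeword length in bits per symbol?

Probabilities are the counts divided by 168.
Repeatedly combine the two least-probable nodes; the expected code length is the sum of the merged weights.
merge 11/84 + 11/42 → 11/28
merge 47/168 + 55/168 → 17/28
merge 11/28 + 17/28 → 1
L = 11/28 + 17/28 + 1 = 2 bits/symbol.

2 bits/symbol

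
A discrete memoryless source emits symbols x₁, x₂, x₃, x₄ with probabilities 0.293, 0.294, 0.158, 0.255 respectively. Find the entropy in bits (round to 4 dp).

1.9615 bits

H = −Σ pᵢ log₂ pᵢ.
−0.293·log₂(0.293) = 0.5189
−0.294·log₂(0.294) = 0.5192
−0.158·log₂(0.158) = 0.4206
−0.255·log₂(0.255) = 0.5027
Sum ≈ 1.9615 → 1.9615 bits.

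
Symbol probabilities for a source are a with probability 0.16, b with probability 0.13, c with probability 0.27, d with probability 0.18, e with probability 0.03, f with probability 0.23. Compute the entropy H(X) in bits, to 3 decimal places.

2.400 bits

H = −Σ pᵢ log₂ pᵢ.
−0.16·log₂(0.16) = 0.4230
−0.13·log₂(0.13) = 0.3826
−0.27·log₂(0.27) = 0.5100
−0.18·log₂(0.18) = 0.4453
−0.03·log₂(0.03) = 0.1518
−0.23·log₂(0.23) = 0.4877
Sum ≈ 2.4004 → 2.400 bits.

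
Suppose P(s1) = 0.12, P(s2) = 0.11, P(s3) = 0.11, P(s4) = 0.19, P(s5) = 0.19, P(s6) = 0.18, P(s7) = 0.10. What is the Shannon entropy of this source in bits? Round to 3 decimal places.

H = −Σ pᵢ log₂ pᵢ.
−0.12·log₂(0.12) = 0.3671
−0.11·log₂(0.11) = 0.3503
−0.11·log₂(0.11) = 0.3503
−0.19·log₂(0.19) = 0.4552
−0.19·log₂(0.19) = 0.4552
−0.18·log₂(0.18) = 0.4453
−0.10·log₂(0.10) = 0.3322
Sum ≈ 2.7556 → 2.756 bits.

2.756 bits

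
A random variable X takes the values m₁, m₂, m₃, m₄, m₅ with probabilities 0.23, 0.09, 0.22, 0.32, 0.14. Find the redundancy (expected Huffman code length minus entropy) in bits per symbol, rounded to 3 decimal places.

Entropy H = −Σ p log₂ p ≈ 2.2040 bits.
Huffman merges: 9/100+7/50→23/100; 11/50+23/100→9/20; 23/100+8/25→11/20; 9/20+11/20→1. L = 223/100 ≈ 2.2300.
L − H = 2.2300 − 2.2040 = 0.026 bits.

0.026 bits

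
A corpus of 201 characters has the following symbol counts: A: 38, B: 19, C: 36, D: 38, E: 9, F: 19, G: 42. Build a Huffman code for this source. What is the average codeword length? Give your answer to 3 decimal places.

Probabilities are the counts divided by 201.
Repeatedly combine the two least-probable nodes; the expected code length is the sum of the merged weights.
merge 3/67 + 19/201 → 28/201
merge 19/201 + 28/201 → 47/201
merge 12/67 + 38/201 → 74/201
merge 38/201 + 14/67 → 80/201
merge 47/201 + 74/201 → 121/201
merge 80/201 + 121/201 → 1
L = 28/201 + 47/201 + 74/201 + 80/201 + 121/201 + 1 = 551/201 ≈ 2.741 bits/symbol.

2.741 bits/symbol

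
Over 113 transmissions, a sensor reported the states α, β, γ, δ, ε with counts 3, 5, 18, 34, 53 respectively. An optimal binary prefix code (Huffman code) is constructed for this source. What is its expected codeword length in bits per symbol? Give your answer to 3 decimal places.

1.832 bits/symbol

Probabilities are the counts divided by 113.
Repeatedly combine the two least-probable nodes; the expected code length is the sum of the merged weights.
merge 3/113 + 5/113 → 8/113
merge 8/113 + 18/113 → 26/113
merge 26/113 + 34/113 → 60/113
merge 53/113 + 60/113 → 1
L = 8/113 + 26/113 + 60/113 + 1 = 207/113 ≈ 1.832 bits/symbol.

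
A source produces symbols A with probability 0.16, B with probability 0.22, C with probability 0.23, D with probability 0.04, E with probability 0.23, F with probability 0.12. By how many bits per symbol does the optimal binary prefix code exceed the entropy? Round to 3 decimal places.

0.048 bits

Entropy H = −Σ p log₂ p ≈ 2.4317 bits.
Huffman merges: 1/25+3/25→4/25; 4/25+4/25→8/25; 11/50+23/100→9/20; 23/100+8/25→11/20; 9/20+11/20→1. L = 62/25 ≈ 2.4800.
L − H = 2.4800 − 2.4317 = 0.048 bits.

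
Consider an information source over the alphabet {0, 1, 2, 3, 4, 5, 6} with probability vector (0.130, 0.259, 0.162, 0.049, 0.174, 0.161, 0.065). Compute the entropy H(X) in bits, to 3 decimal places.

H = −Σ pᵢ log₂ pᵢ.
−0.130·log₂(0.130) = 0.3826
−0.259·log₂(0.259) = 0.5048
−0.162·log₂(0.162) = 0.4254
−0.049·log₂(0.049) = 0.2132
−0.174·log₂(0.174) = 0.4390
−0.161·log₂(0.161) = 0.4242
−0.065·log₂(0.065) = 0.2563
Sum ≈ 2.6455 → 2.646 bits.

2.646 bits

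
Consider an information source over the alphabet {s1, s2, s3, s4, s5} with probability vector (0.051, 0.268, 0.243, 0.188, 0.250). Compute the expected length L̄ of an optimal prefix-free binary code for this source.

Repeatedly combine the two least-probable nodes; the expected code length is the sum of the merged weights.
merge 51/1000 + 47/250 → 239/1000
merge 239/1000 + 243/1000 → 241/500
merge 1/4 + 67/250 → 259/500
merge 241/500 + 259/500 → 1
L = 239/1000 + 241/500 + 259/500 + 1 = 2239/1000 = 2.239 bits/symbol.

2.239 bits/symbol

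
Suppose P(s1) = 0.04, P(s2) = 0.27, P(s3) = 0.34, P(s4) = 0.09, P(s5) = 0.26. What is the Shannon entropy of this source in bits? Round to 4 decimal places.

H = −Σ pᵢ log₂ pᵢ.
−0.04·log₂(0.04) = 0.1858
−0.27·log₂(0.27) = 0.5100
−0.34·log₂(0.34) = 0.5292
−0.09·log₂(0.09) = 0.3127
−0.26·log₂(0.26) = 0.5053
Sum ≈ 2.0429 → 2.0429 bits.

2.0429 bits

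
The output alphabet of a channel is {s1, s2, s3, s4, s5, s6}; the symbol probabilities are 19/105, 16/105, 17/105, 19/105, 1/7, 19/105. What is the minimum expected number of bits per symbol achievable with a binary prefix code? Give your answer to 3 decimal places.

2.638 bits/symbol

Repeatedly combine the two least-probable nodes; the expected code length is the sum of the merged weights.
merge 1/7 + 16/105 → 31/105
merge 17/105 + 19/105 → 12/35
merge 19/105 + 19/105 → 38/105
merge 31/105 + 12/35 → 67/105
merge 38/105 + 67/105 → 1
L = 31/105 + 12/35 + 38/105 + 67/105 + 1 = 277/105 ≈ 2.638 bits/symbol.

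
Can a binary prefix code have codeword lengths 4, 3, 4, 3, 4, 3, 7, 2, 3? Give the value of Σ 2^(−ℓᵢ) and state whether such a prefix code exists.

With common denominator 2^7 = 128: Σ 2^(−ℓᵢ) = 8/128 + 16/128 + 8/128 + 16/128 + 8/128 + 16/128 + 1/128 + 32/128 + 16/128 = 121/128 = 0.9453125.
Kraft's inequality requires Σ ≤ 1; here Σ = 0.9453125 ≤ 1, so such a prefix code exists.

0.9453125; yes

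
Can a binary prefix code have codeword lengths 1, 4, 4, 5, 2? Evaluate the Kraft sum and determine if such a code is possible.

0.90625; yes

With common denominator 2^5 = 32: Σ 2^(−ℓᵢ) = 16/32 + 2/32 + 2/32 + 1/32 + 8/32 = 29/32 = 0.90625.
Kraft's inequality requires Σ ≤ 1; here Σ = 0.90625 ≤ 1, so such a prefix code exists.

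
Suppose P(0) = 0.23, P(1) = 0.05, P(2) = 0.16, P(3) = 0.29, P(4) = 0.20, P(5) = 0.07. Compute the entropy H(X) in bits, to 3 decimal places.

H = −Σ pᵢ log₂ pᵢ.
−0.23·log₂(0.23) = 0.4877
−0.05·log₂(0.05) = 0.2161
−0.16·log₂(0.16) = 0.4230
−0.29·log₂(0.29) = 0.5179
−0.20·log₂(0.20) = 0.4644
−0.07·log₂(0.07) = 0.2686
Sum ≈ 2.3776 → 2.378 bits.

2.378 bits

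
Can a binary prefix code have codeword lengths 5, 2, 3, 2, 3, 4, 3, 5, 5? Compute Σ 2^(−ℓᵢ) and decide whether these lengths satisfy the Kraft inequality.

With common denominator 2^5 = 32: Σ 2^(−ℓᵢ) = 1/32 + 8/32 + 4/32 + 8/32 + 4/32 + 2/32 + 4/32 + 1/32 + 1/32 = 33/32 = 1.03125.
Kraft's inequality requires Σ ≤ 1; here Σ = 1.03125 > 1, so no such prefix code exists.

1.03125; no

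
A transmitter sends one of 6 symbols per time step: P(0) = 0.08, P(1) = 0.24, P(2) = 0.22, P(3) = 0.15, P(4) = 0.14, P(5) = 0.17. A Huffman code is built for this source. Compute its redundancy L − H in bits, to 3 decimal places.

0.032 bits

Entropy H = −Σ p log₂ p ≈ 2.5085 bits.
Huffman merges: 2/25+7/50→11/50; 3/20+17/100→8/25; 11/50+11/50→11/25; 6/25+8/25→14/25; 11/25+14/25→1. L = 127/50 ≈ 2.5400.
L − H = 2.5400 − 2.5085 = 0.032 bits.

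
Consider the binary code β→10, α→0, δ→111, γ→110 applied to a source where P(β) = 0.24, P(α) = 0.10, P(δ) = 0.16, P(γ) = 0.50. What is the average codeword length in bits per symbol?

L̄ = Σ pᵢ·ℓᵢ = 0.24·2 + 0.10·1 + 0.16·3 + 0.50·3 = 2.56 bits/symbol.

2.56 bits/symbol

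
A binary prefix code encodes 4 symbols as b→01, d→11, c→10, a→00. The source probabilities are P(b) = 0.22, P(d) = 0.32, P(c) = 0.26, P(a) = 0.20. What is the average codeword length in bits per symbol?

2 bits/symbol

L̄ = Σ pᵢ·ℓᵢ = 0.22·2 + 0.32·2 + 0.26·2 + 0.20·2 = 2 bits/symbol.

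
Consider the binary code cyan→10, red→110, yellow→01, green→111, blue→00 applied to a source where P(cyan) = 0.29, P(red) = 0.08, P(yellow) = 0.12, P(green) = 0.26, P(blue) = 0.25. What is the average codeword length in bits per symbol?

2.34 bits/symbol

L̄ = Σ pᵢ·ℓᵢ = 0.29·2 + 0.08·3 + 0.12·2 + 0.26·3 + 0.25·2 = 2.34 bits/symbol.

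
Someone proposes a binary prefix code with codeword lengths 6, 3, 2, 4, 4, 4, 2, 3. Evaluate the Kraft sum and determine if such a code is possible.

0.953125; yes

With common denominator 2^6 = 64: Σ 2^(−ℓᵢ) = 1/64 + 8/64 + 16/64 + 4/64 + 4/64 + 4/64 + 16/64 + 8/64 = 61/64 = 0.953125.
Kraft's inequality requires Σ ≤ 1; here Σ = 0.953125 ≤ 1, so such a prefix code exists.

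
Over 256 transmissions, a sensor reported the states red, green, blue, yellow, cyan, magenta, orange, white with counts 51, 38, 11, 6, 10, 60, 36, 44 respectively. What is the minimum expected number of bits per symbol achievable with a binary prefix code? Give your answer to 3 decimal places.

2.734 bits/symbol

Probabilities are the counts divided by 256.
Repeatedly combine the two least-probable nodes; the expected code length is the sum of the merged weights.
merge 3/128 + 5/128 → 1/16
merge 11/256 + 1/16 → 27/256
merge 27/256 + 9/64 → 63/256
merge 19/128 + 11/64 → 41/128
merge 51/256 + 15/64 → 111/256
merge 63/256 + 41/128 → 145/256
merge 111/256 + 145/256 → 1
L = 1/16 + 27/256 + 63/256 + 41/128 + 111/256 + 145/256 + 1 = 175/64 ≈ 2.734 bits/symbol.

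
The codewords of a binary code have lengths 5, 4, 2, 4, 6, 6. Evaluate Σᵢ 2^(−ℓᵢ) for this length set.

0.4375

With common denominator 2^6 = 64: Σ 2^(−ℓᵢ) = 2/64 + 4/64 + 16/64 + 4/64 + 1/64 + 1/64 = 28/64 = 0.4375.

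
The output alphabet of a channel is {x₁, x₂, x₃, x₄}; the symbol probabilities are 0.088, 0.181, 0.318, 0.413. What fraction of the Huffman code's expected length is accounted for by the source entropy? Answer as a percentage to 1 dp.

Entropy H = −Σ p log₂ p ≈ 1.8074 bits.
Huffman merges: 11/125+181/1000→269/1000; 269/1000+159/500→587/1000; 413/1000+587/1000→1. L = 232/125 ≈ 1.8560.
Efficiency = H/L = 1.8074/1.8560 = 97.4%.

97.4%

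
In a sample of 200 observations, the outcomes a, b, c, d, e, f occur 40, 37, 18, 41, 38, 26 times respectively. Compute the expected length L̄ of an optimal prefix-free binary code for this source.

2.595 bits/symbol

Probabilities are the counts divided by 200.
Repeatedly combine the two least-probable nodes; the expected code length is the sum of the merged weights.
merge 9/100 + 13/100 → 11/50
merge 37/200 + 19/100 → 3/8
merge 1/5 + 41/200 → 81/200
merge 11/50 + 3/8 → 119/200
merge 81/200 + 119/200 → 1
L = 11/50 + 3/8 + 81/200 + 119/200 + 1 = 519/200 = 2.595 bits/symbol.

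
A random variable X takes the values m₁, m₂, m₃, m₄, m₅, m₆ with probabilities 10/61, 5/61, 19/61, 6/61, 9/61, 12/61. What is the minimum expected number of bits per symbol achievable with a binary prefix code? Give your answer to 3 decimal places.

Repeatedly combine the two least-probable nodes; the expected code length is the sum of the merged weights.
merge 5/61 + 6/61 → 11/61
merge 9/61 + 10/61 → 19/61
merge 11/61 + 12/61 → 23/61
merge 19/61 + 19/61 → 38/61
merge 23/61 + 38/61 → 1
L = 11/61 + 19/61 + 23/61 + 38/61 + 1 = 152/61 ≈ 2.492 bits/symbol.

2.492 bits/symbol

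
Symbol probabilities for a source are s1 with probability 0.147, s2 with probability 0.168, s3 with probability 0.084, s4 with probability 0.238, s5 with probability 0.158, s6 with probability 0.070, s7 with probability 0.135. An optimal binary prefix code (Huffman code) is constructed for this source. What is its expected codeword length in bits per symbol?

Repeatedly combine the two least-probable nodes; the expected code length is the sum of the merged weights.
merge 7/100 + 21/250 → 77/500
merge 27/200 + 147/1000 → 141/500
merge 77/500 + 79/500 → 39/125
merge 21/125 + 119/500 → 203/500
merge 141/500 + 39/125 → 297/500
merge 203/500 + 297/500 → 1
L = 77/500 + 141/500 + 39/125 + 203/500 + 297/500 + 1 = 687/250 = 2.748 bits/symbol.

2.748 bits/symbol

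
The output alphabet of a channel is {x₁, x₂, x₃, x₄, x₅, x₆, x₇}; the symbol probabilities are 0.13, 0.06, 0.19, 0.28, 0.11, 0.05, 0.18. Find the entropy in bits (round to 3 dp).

2.607 bits

H = −Σ pᵢ log₂ pᵢ.
−0.13·log₂(0.13) = 0.3826
−0.06·log₂(0.06) = 0.2435
−0.19·log₂(0.19) = 0.4552
−0.28·log₂(0.28) = 0.5142
−0.11·log₂(0.11) = 0.3503
−0.05·log₂(0.05) = 0.2161
−0.18·log₂(0.18) = 0.4453
Sum ≈ 2.6073 → 2.607 bits.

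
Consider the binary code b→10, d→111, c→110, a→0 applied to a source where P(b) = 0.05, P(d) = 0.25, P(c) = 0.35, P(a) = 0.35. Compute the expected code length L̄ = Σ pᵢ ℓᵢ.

L̄ = Σ pᵢ·ℓᵢ = 0.05·2 + 0.25·3 + 0.35·3 + 0.35·1 = 2.25 bits/symbol.

2.25 bits/symbol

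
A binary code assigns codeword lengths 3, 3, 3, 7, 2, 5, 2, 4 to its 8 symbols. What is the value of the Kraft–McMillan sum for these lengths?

With common denominator 2^7 = 128: Σ 2^(−ℓᵢ) = 16/128 + 16/128 + 16/128 + 1/128 + 32/128 + 4/128 + 32/128 + 8/128 = 125/128 = 0.9765625.

0.9765625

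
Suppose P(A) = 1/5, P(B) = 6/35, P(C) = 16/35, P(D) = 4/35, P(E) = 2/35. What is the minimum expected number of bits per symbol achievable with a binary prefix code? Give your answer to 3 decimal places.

Repeatedly combine the two least-probable nodes; the expected code length is the sum of the merged weights.
merge 2/35 + 4/35 → 6/35
merge 6/35 + 6/35 → 12/35
merge 1/5 + 12/35 → 19/35
merge 16/35 + 19/35 → 1
L = 6/35 + 12/35 + 19/35 + 1 = 72/35 ≈ 2.057 bits/symbol.

2.057 bits/symbol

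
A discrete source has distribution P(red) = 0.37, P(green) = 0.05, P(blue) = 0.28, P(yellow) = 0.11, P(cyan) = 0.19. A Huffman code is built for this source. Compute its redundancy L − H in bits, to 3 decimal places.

Entropy H = −Σ p log₂ p ≈ 2.0666 bits.
Huffman merges: 1/20+11/100→4/25; 4/25+19/100→7/20; 7/25+7/20→63/100; 37/100+63/100→1. L = 107/50 ≈ 2.1400.
L − H = 2.1400 − 2.0666 = 0.073 bits.

0.073 bits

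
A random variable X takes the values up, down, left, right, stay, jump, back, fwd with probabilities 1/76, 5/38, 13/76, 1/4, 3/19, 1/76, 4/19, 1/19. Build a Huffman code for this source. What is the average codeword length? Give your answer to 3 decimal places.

Repeatedly combine the two least-probable nodes; the expected code length is the sum of the merged weights.
merge 1/76 + 1/76 → 1/38
merge 1/38 + 1/19 → 3/38
merge 3/38 + 5/38 → 4/19
merge 3/19 + 13/76 → 25/76
merge 4/19 + 4/19 → 8/19
merge 1/4 + 25/76 → 11/19
merge 8/19 + 11/19 → 1
L = 1/38 + 3/38 + 4/19 + 25/76 + 8/19 + 11/19 + 1 = 201/76 ≈ 2.645 bits/symbol.

2.645 bits/symbol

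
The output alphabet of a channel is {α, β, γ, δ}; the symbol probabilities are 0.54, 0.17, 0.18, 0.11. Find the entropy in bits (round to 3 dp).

1.710 bits

H = −Σ pᵢ log₂ pᵢ.
−0.54·log₂(0.54) = 0.4800
−0.17·log₂(0.17) = 0.4346
−0.18·log₂(0.18) = 0.4453
−0.11·log₂(0.11) = 0.3503
Sum ≈ 1.7102 → 1.710 bits.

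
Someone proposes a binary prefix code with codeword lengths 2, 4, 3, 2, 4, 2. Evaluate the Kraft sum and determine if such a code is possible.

1; yes

With common denominator 2^4 = 16: Σ 2^(−ℓᵢ) = 4/16 + 1/16 + 2/16 + 4/16 + 1/16 + 4/16 = 16/16 = 1.
Kraft's inequality requires Σ ≤ 1; here Σ = 1 ≤ 1, so such a prefix code exists.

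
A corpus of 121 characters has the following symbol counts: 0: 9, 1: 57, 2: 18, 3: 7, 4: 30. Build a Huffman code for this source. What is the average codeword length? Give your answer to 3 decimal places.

Probabilities are the counts divided by 121.
Repeatedly combine the two least-probable nodes; the expected code length is the sum of the merged weights.
merge 7/121 + 9/121 → 16/121
merge 16/121 + 18/121 → 34/121
merge 30/121 + 34/121 → 64/121
merge 57/121 + 64/121 → 1
L = 16/121 + 34/121 + 64/121 + 1 = 235/121 ≈ 1.942 bits/symbol.

1.942 bits/symbol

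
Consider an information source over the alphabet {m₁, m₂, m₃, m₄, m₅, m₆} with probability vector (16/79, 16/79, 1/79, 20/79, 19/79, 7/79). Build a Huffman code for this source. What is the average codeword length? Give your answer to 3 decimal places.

2.405 bits/symbol

Repeatedly combine the two least-probable nodes; the expected code length is the sum of the merged weights.
merge 1/79 + 7/79 → 8/79
merge 8/79 + 16/79 → 24/79
merge 16/79 + 19/79 → 35/79
merge 20/79 + 24/79 → 44/79
merge 35/79 + 44/79 → 1
L = 8/79 + 24/79 + 35/79 + 44/79 + 1 = 190/79 ≈ 2.405 bits/symbol.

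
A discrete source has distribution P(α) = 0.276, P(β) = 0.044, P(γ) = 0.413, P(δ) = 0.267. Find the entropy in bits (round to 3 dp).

H = −Σ pᵢ log₂ pᵢ.
−0.276·log₂(0.276) = 0.5126
−0.044·log₂(0.044) = 0.1983
−0.413·log₂(0.413) = 0.5269
−0.267·log₂(0.267) = 0.5087
Sum ≈ 1.7464 → 1.746 bits.

1.746 bits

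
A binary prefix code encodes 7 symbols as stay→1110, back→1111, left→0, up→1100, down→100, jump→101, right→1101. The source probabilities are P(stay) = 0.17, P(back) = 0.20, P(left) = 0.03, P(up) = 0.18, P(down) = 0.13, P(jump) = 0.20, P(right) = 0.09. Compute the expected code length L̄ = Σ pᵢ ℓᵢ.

3.58 bits/symbol

L̄ = Σ pᵢ·ℓᵢ = 0.17·4 + 0.20·4 + 0.03·1 + 0.18·4 + 0.13·3 + 0.20·3 + 0.09·4 = 3.58 bits/symbol.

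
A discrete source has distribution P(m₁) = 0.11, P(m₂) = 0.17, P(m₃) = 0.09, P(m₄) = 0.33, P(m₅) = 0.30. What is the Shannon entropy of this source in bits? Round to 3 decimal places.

2.146 bits

H = −Σ pᵢ log₂ pᵢ.
−0.11·log₂(0.11) = 0.3503
−0.17·log₂(0.17) = 0.4346
−0.09·log₂(0.09) = 0.3127
−0.33·log₂(0.33) = 0.5278
−0.30·log₂(0.30) = 0.5211
Sum ≈ 2.1464 → 2.146 bits.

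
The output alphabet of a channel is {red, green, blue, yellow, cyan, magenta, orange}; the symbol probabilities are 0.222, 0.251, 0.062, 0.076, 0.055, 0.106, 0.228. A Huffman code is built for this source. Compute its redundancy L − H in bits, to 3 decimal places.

0.024 bits

Entropy H = −Σ p log₂ p ≈ 2.5735 bits.
Huffman merges: 11/200+31/500→117/1000; 19/250+53/500→91/500; 117/1000+91/500→299/1000; 111/500+57/250→9/20; 251/1000+299/1000→11/20; 9/20+11/20→1. L = 1299/500 ≈ 2.5980.
L − H = 2.5980 − 2.5735 = 0.024 bits.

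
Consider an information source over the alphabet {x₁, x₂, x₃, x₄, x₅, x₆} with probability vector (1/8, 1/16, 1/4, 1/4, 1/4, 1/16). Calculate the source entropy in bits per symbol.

2.375 bits

Each probability is a power of 1/2, so log₂(1/p) is an integer.
H = Σ p·log₂(1/p) = 1/8·3 + 1/16·4 + 1/4·2 + 1/4·2 + 1/4·2 + 1/16·4 = 2.375 bits.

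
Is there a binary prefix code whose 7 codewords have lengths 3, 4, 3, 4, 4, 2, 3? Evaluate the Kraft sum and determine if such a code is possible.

With common denominator 2^4 = 16: Σ 2^(−ℓᵢ) = 2/16 + 1/16 + 2/16 + 1/16 + 1/16 + 4/16 + 2/16 = 13/16 = 0.8125.
Kraft's inequality requires Σ ≤ 1; here Σ = 0.8125 ≤ 1, so such a prefix code exists.

0.8125; yes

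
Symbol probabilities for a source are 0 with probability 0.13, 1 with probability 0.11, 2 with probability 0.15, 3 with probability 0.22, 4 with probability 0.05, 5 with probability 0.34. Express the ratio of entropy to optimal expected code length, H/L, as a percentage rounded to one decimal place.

Entropy H = −Σ p log₂ p ≈ 2.3693 bits.
Huffman merges: 1/20+11/100→4/25; 13/100+3/20→7/25; 4/25+11/50→19/50; 7/25+17/50→31/50; 19/50+31/50→1. L = 61/25 ≈ 2.4400.
Efficiency = H/L = 2.3693/2.4400 = 97.1%.

97.1%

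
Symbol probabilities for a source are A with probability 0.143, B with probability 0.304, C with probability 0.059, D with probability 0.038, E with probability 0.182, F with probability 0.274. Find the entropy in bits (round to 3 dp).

H = −Σ pᵢ log₂ pᵢ.
−0.143·log₂(0.143) = 0.4012
−0.304·log₂(0.304) = 0.5222
−0.059·log₂(0.059) = 0.2409
−0.038·log₂(0.038) = 0.1793
−0.182·log₂(0.182) = 0.4474
−0.274·log₂(0.274) = 0.5118
Sum ≈ 2.3028 → 2.303 bits.

2.303 bits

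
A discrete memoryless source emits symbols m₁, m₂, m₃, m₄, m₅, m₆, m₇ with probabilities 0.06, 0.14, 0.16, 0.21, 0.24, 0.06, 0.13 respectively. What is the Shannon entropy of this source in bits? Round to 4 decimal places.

2.6568 bits

H = −Σ pᵢ log₂ pᵢ.
−0.06·log₂(0.06) = 0.2435
−0.14·log₂(0.14) = 0.3971
−0.16·log₂(0.16) = 0.4230
−0.21·log₂(0.21) = 0.4728
−0.24·log₂(0.24) = 0.4941
−0.06·log₂(0.06) = 0.2435
−0.13·log₂(0.13) = 0.3826
Sum ≈ 2.6568 → 2.6568 bits.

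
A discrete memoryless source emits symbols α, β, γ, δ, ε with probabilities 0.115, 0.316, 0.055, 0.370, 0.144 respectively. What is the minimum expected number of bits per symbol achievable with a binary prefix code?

Repeatedly combine the two least-probable nodes; the expected code length is the sum of the merged weights.
merge 11/200 + 23/200 → 17/100
merge 18/125 + 17/100 → 157/500
merge 157/500 + 79/250 → 63/100
merge 37/100 + 63/100 → 1
L = 17/100 + 157/500 + 63/100 + 1 = 1057/500 = 2.114 bits/symbol.

2.114 bits/symbol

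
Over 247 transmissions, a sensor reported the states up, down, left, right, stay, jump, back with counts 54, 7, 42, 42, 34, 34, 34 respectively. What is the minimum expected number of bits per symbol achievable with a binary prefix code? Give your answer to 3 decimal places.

2.777 bits/symbol

Probabilities are the counts divided by 247.
Repeatedly combine the two least-probable nodes; the expected code length is the sum of the merged weights.
merge 7/247 + 34/247 → 41/247
merge 34/247 + 34/247 → 68/247
merge 41/247 + 42/247 → 83/247
merge 42/247 + 54/247 → 96/247
merge 68/247 + 83/247 → 151/247
merge 96/247 + 151/247 → 1
L = 41/247 + 68/247 + 83/247 + 96/247 + 151/247 + 1 = 686/247 ≈ 2.777 bits/symbol.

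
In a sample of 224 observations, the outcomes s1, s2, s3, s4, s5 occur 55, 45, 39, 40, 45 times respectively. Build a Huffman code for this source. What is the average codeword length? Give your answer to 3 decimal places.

2.353 bits/symbol

Probabilities are the counts divided by 224.
Repeatedly combine the two least-probable nodes; the expected code length is the sum of the merged weights.
merge 39/224 + 5/28 → 79/224
merge 45/224 + 45/224 → 45/112
merge 55/224 + 79/224 → 67/112
merge 45/112 + 67/112 → 1
L = 79/224 + 45/112 + 67/112 + 1 = 527/224 ≈ 2.353 bits/symbol.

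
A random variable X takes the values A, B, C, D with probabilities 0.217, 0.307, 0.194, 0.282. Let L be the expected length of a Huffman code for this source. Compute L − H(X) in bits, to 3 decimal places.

Entropy H = −Σ p log₂ p ≈ 1.9753 bits.
Huffman merges: 97/500+217/1000→411/1000; 141/500+307/1000→589/1000; 411/1000+589/1000→1. L = 2 ≈ 2.0000.
L − H = 2.0000 − 1.9753 = 0.025 bits.

0.025 bits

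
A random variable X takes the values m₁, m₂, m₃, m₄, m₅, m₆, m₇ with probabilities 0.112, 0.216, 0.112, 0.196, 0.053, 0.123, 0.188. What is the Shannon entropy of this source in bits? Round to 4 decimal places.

H = −Σ pᵢ log₂ pᵢ.
−0.112·log₂(0.112) = 0.3537
−0.216·log₂(0.216) = 0.4776
−0.112·log₂(0.112) = 0.3537
−0.196·log₂(0.196) = 0.4608
−0.053·log₂(0.053) = 0.2246
−0.123·log₂(0.123) = 0.3719
−0.188·log₂(0.188) = 0.4533
Sum ≈ 2.6956 → 2.6956 bits.

2.6956 bits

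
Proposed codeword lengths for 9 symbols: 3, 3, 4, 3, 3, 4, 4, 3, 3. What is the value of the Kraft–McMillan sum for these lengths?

With common denominator 2^4 = 16: Σ 2^(−ℓᵢ) = 2/16 + 2/16 + 1/16 + 2/16 + 2/16 + 1/16 + 1/16 + 2/16 + 2/16 = 15/16 = 0.9375.

0.9375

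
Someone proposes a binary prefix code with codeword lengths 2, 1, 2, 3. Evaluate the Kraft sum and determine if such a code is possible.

1.125; no

With common denominator 2^3 = 8: Σ 2^(−ℓᵢ) = 2/8 + 4/8 + 2/8 + 1/8 = 9/8 = 1.125.
Kraft's inequality requires Σ ≤ 1; here Σ = 1.125 > 1, so no such prefix code exists.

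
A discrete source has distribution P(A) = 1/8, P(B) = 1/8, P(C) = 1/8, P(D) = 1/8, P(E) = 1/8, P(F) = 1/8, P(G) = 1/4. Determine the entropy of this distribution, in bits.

2.75 bits

Each probability is a power of 1/2, so log₂(1/p) is an integer.
H = Σ p·log₂(1/p) = 1/8·3 + 1/8·3 + 1/8·3 + 1/8·3 + 1/8·3 + 1/8·3 + 1/4·2 = 2.75 bits.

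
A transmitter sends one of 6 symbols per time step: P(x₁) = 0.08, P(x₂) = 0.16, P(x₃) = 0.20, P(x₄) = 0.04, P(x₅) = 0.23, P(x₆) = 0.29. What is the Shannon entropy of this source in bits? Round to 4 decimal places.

2.3702 bits

H = −Σ pᵢ log₂ pᵢ.
−0.08·log₂(0.08) = 0.2915
−0.16·log₂(0.16) = 0.4230
−0.20·log₂(0.20) = 0.4644
−0.04·log₂(0.04) = 0.1858
−0.23·log₂(0.23) = 0.4877
−0.29·log₂(0.29) = 0.5179
Sum ≈ 2.3702 → 2.3702 bits.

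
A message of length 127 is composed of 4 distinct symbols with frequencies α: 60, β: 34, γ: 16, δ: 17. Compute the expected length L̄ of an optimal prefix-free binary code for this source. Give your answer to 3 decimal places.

1.787 bits/symbol

Probabilities are the counts divided by 127.
Repeatedly combine the two least-probable nodes; the expected code length is the sum of the merged weights.
merge 16/127 + 17/127 → 33/127
merge 33/127 + 34/127 → 67/127
merge 60/127 + 67/127 → 1
L = 33/127 + 67/127 + 1 = 227/127 ≈ 1.787 bits/symbol.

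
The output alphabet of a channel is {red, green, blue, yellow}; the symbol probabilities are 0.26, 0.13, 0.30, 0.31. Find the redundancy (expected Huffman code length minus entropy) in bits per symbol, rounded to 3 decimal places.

0.067 bits

Entropy H = −Σ p log₂ p ≈ 1.9328 bits.
Huffman merges: 13/100+13/50→39/100; 3/10+31/100→61/100; 39/100+61/100→1. L = 2 ≈ 2.0000.
L − H = 2.0000 − 1.9328 = 0.067 bits.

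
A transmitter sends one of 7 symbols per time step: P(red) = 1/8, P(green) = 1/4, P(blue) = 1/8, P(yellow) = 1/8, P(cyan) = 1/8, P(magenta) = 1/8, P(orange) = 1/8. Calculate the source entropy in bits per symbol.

Each probability is a power of 1/2, so log₂(1/p) is an integer.
H = Σ p·log₂(1/p) = 1/8·3 + 1/4·2 + 1/8·3 + 1/8·3 + 1/8·3 + 1/8·3 + 1/8·3 = 2.75 bits.

2.75 bits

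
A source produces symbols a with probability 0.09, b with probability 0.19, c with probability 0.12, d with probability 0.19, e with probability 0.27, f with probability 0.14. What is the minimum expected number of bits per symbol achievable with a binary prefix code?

Repeatedly combine the two least-probable nodes; the expected code length is the sum of the merged weights.
merge 9/100 + 3/25 → 21/100
merge 7/50 + 19/100 → 33/100
merge 19/100 + 21/100 → 2/5
merge 27/100 + 33/100 → 3/5
merge 2/5 + 3/5 → 1
L = 21/100 + 33/100 + 2/5 + 3/5 + 1 = 127/50 = 2.54 bits/symbol.

2.54 bits/symbol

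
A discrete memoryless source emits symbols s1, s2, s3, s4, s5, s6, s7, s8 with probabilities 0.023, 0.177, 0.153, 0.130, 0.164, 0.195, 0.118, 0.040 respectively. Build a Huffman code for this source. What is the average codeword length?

Repeatedly combine the two least-probable nodes; the expected code length is the sum of the merged weights.
merge 23/1000 + 1/25 → 63/1000
merge 63/1000 + 59/500 → 181/1000
merge 13/100 + 153/1000 → 283/1000
merge 41/250 + 177/1000 → 341/1000
merge 181/1000 + 39/200 → 47/125
merge 283/1000 + 341/1000 → 78/125
merge 47/125 + 78/125 → 1
L = 63/1000 + 181/1000 + 283/1000 + 341/1000 + 47/125 + 78/125 + 1 = 717/250 = 2.868 bits/symbol.

2.868 bits/symbol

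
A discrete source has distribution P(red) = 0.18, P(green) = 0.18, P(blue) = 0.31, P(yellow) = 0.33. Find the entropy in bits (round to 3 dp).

H = −Σ pᵢ log₂ pᵢ.
−0.18·log₂(0.18) = 0.4453
−0.18·log₂(0.18) = 0.4453
−0.31·log₂(0.31) = 0.5238
−0.33·log₂(0.33) = 0.5278
Sum ≈ 1.9422 → 1.942 bits.

1.942 bits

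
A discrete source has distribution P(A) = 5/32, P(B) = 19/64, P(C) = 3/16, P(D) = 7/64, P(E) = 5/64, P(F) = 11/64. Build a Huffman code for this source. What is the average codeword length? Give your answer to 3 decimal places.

2.516 bits/symbol

Repeatedly combine the two least-probable nodes; the expected code length is the sum of the merged weights.
merge 5/64 + 7/64 → 3/16
merge 5/32 + 11/64 → 21/64
merge 3/16 + 3/16 → 3/8
merge 19/64 + 21/64 → 5/8
merge 3/8 + 5/8 → 1
L = 3/16 + 21/64 + 3/8 + 5/8 + 1 = 161/64 ≈ 2.516 bits/symbol.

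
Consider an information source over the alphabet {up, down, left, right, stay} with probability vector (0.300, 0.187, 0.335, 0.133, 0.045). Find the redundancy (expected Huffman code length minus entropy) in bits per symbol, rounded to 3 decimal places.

0.088 bits

Entropy H = −Σ p log₂ p ≈ 2.0904 bits.
Huffman merges: 9/200+133/1000→89/500; 89/500+187/1000→73/200; 3/10+67/200→127/200; 73/200+127/200→1. L = 1089/500 ≈ 2.1780.
L − H = 2.1780 − 2.0904 = 0.088 bits.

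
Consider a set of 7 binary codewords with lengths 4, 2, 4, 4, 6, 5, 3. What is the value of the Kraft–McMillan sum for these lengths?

0.609375

With common denominator 2^6 = 64: Σ 2^(−ℓᵢ) = 4/64 + 16/64 + 4/64 + 4/64 + 1/64 + 2/64 + 8/64 = 39/64 = 0.609375.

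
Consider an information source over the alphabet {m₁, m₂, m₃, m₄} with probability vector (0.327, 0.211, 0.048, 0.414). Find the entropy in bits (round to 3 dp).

H = −Σ pᵢ log₂ pᵢ.
−0.327·log₂(0.327) = 0.5273
−0.211·log₂(0.211) = 0.4736
−0.048·log₂(0.048) = 0.2103
−0.414·log₂(0.414) = 0.5267
Sum ≈ 1.7380 → 1.738 bits.

1.738 bits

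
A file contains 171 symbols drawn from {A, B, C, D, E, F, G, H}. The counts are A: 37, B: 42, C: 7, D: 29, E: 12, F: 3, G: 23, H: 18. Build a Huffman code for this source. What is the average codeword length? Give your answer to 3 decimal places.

Probabilities are the counts divided by 171.
Repeatedly combine the two least-probable nodes; the expected code length is the sum of the merged weights.
merge 1/57 + 7/171 → 10/171
merge 10/171 + 4/57 → 22/171
merge 2/19 + 22/171 → 40/171
merge 23/171 + 29/171 → 52/171
merge 37/171 + 40/171 → 77/171
merge 14/57 + 52/171 → 94/171
merge 77/171 + 94/171 → 1
L = 10/171 + 22/171 + 40/171 + 52/171 + 77/171 + 94/171 + 1 = 466/171 ≈ 2.725 bits/symbol.

2.725 bits/symbol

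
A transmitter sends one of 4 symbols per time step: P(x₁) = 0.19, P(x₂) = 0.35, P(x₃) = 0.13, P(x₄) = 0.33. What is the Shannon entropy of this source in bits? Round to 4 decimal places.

1.8958 bits

H = −Σ pᵢ log₂ pᵢ.
−0.19·log₂(0.19) = 0.4552
−0.35·log₂(0.35) = 0.5301
−0.13·log₂(0.13) = 0.3826
−0.33·log₂(0.33) = 0.5278
Sum ≈ 1.8958 → 1.8958 bits.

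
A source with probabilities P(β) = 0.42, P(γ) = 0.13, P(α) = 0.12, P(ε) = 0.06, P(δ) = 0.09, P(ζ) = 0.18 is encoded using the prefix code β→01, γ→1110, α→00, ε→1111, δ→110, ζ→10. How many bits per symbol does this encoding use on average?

2.47 bits/symbol

L̄ = Σ pᵢ·ℓᵢ = 0.42·2 + 0.13·4 + 0.12·2 + 0.06·4 + 0.09·3 + 0.18·2 = 2.47 bits/symbol.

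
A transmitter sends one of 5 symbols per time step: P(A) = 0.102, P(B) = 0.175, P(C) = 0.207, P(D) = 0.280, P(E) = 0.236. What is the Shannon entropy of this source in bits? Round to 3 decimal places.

2.252 bits

H = −Σ pᵢ log₂ pᵢ.
−0.102·log₂(0.102) = 0.3359
−0.175·log₂(0.175) = 0.4401
−0.207·log₂(0.207) = 0.4704
−0.280·log₂(0.280) = 0.5142
−0.236·log₂(0.236) = 0.4916
Sum ≈ 2.2522 → 2.252 bits.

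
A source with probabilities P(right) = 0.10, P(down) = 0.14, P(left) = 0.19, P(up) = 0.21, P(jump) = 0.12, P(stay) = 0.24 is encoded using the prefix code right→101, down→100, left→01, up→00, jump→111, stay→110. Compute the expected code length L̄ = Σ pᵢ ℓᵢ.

L̄ = Σ pᵢ·ℓᵢ = 0.10·3 + 0.14·3 + 0.19·2 + 0.21·2 + 0.12·3 + 0.24·3 = 2.6 bits/symbol.

2.6 bits/symbol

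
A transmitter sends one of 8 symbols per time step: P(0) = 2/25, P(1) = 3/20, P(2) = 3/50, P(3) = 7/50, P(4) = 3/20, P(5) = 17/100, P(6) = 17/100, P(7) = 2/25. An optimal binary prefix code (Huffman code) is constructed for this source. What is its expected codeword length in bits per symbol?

Repeatedly combine the two least-probable nodes; the expected code length is the sum of the merged weights.
merge 3/50 + 2/25 → 7/50
merge 2/25 + 7/50 → 11/50
merge 7/50 + 3/20 → 29/100
merge 3/20 + 17/100 → 8/25
merge 17/100 + 11/50 → 39/100
merge 29/100 + 8/25 → 61/100
merge 39/100 + 61/100 → 1
L = 7/50 + 11/50 + 29/100 + 8/25 + 39/100 + 61/100 + 1 = 297/100 = 2.97 bits/symbol.

2.97 bits/symbol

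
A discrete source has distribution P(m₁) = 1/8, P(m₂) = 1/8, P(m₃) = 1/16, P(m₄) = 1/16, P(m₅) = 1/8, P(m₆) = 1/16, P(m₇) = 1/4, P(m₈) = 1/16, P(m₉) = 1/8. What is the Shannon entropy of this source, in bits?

Each probability is a power of 1/2, so log₂(1/p) is an integer.
H = Σ p·log₂(1/p) = 1/8·3 + 1/8·3 + 1/16·4 + 1/16·4 + 1/8·3 + 1/16·4 + 1/4·2 + 1/16·4 + 1/8·3 = 3 bits.

3 bits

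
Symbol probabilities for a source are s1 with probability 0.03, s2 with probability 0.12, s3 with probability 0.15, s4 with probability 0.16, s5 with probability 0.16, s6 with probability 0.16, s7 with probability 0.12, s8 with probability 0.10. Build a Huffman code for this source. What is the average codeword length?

2.97 bits/symbol

Repeatedly combine the two least-probable nodes; the expected code length is the sum of the merged weights.
merge 3/100 + 1/10 → 13/100
merge 3/25 + 3/25 → 6/25
merge 13/100 + 3/20 → 7/25
merge 4/25 + 4/25 → 8/25
merge 4/25 + 6/25 → 2/5
merge 7/25 + 8/25 → 3/5
merge 2/5 + 3/5 → 1
L = 13/100 + 6/25 + 7/25 + 8/25 + 2/5 + 3/5 + 1 = 297/100 = 2.97 bits/symbol.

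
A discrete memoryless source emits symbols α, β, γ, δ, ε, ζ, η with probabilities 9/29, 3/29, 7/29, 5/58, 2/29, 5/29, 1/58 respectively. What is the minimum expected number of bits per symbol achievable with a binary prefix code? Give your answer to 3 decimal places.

Repeatedly combine the two least-probable nodes; the expected code length is the sum of the merged weights.
merge 1/58 + 2/29 → 5/58
merge 5/58 + 5/58 → 5/29
merge 3/29 + 5/29 → 8/29
merge 5/29 + 7/29 → 12/29
merge 8/29 + 9/29 → 17/29
merge 12/29 + 17/29 → 1
L = 5/58 + 5/29 + 8/29 + 12/29 + 17/29 + 1 = 147/58 ≈ 2.534 bits/symbol.

2.534 bits/symbol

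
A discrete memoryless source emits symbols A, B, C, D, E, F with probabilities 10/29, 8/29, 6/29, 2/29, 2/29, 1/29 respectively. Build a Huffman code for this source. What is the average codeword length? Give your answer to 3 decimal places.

2.276 bits/symbol

Repeatedly combine the two least-probable nodes; the expected code length is the sum of the merged weights.
merge 1/29 + 2/29 → 3/29
merge 2/29 + 3/29 → 5/29
merge 5/29 + 6/29 → 11/29
merge 8/29 + 10/29 → 18/29
merge 11/29 + 18/29 → 1
L = 3/29 + 5/29 + 11/29 + 18/29 + 1 = 66/29 ≈ 2.276 bits/symbol.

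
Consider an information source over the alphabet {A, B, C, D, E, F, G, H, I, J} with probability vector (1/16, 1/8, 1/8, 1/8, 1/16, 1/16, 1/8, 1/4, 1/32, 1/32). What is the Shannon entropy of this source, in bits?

3.0625 bits

Each probability is a power of 1/2, so log₂(1/p) is an integer.
H = Σ p·log₂(1/p) = 1/16·4 + 1/8·3 + 1/8·3 + 1/8·3 + 1/16·4 + 1/16·4 + 1/8·3 + 1/4·2 + 1/32·5 + 1/32·5 = 3.0625 bits.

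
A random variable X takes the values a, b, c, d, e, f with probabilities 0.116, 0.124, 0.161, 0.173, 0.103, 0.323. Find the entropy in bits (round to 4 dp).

H = −Σ pᵢ log₂ pᵢ.
−0.116·log₂(0.116) = 0.3605
−0.124·log₂(0.124) = 0.3734
−0.161·log₂(0.161) = 0.4242
−0.173·log₂(0.173) = 0.4379
−0.103·log₂(0.103) = 0.3378
−0.323·log₂(0.323) = 0.5266
Sum ≈ 2.4604 → 2.4604 bits.

2.4604 bits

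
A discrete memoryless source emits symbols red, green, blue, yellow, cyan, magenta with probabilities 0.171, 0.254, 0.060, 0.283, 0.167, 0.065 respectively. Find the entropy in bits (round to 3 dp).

H = −Σ pᵢ log₂ pᵢ.
−0.171·log₂(0.171) = 0.4357
−0.254·log₂(0.254) = 0.5022
−0.060·log₂(0.060) = 0.2435
−0.283·log₂(0.283) = 0.5154
−0.167·log₂(0.167) = 0.4312
−0.065·log₂(0.065) = 0.2563
Sum ≈ 2.3843 → 2.384 bits.

2.384 bits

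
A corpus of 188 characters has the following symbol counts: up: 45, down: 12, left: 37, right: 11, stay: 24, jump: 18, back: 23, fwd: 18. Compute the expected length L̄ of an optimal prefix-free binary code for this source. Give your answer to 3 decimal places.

Probabilities are the counts divided by 188.
Repeatedly combine the two least-probable nodes; the expected code length is the sum of the merged weights.
merge 11/188 + 3/47 → 23/188
merge 9/94 + 9/94 → 9/47
merge 23/188 + 23/188 → 23/94
merge 6/47 + 9/47 → 15/47
merge 37/188 + 45/188 → 41/94
merge 23/94 + 15/47 → 53/94
merge 41/94 + 53/94 → 1
L = 23/188 + 9/47 + 23/94 + 15/47 + 41/94 + 53/94 + 1 = 541/188 ≈ 2.878 bits/symbol.

2.878 bits/symbol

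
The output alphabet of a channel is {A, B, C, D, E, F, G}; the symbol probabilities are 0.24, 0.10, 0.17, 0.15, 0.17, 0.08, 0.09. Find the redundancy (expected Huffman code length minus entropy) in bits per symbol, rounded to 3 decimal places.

0.050 bits

Entropy H = −Σ p log₂ p ≈ 2.7102 bits.
Huffman merges: 2/25+9/100→17/100; 1/10+3/20→1/4; 17/100+17/100→17/50; 17/100+6/25→41/100; 1/4+17/50→59/100; 41/100+59/100→1. L = 69/25 ≈ 2.7600.
L − H = 2.7600 − 2.7102 = 0.050 bits.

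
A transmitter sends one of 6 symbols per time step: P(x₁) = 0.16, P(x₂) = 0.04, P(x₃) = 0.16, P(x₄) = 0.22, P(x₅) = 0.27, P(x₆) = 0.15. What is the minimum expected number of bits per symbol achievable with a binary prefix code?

2.51 bits/symbol

Repeatedly combine the two least-probable nodes; the expected code length is the sum of the merged weights.
merge 1/25 + 3/20 → 19/100
merge 4/25 + 4/25 → 8/25
merge 19/100 + 11/50 → 41/100
merge 27/100 + 8/25 → 59/100
merge 41/100 + 59/100 → 1
L = 19/100 + 8/25 + 41/100 + 59/100 + 1 = 251/100 = 2.51 bits/symbol.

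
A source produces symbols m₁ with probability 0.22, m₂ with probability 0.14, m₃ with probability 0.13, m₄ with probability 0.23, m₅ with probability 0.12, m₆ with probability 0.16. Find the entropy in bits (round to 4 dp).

H = −Σ pᵢ log₂ pᵢ.
−0.22·log₂(0.22) = 0.4806
−0.14·log₂(0.14) = 0.3971
−0.13·log₂(0.13) = 0.3826
−0.23·log₂(0.23) = 0.4877
−0.12·log₂(0.12) = 0.3671
−0.16·log₂(0.16) = 0.4230
Sum ≈ 2.5381 → 2.5381 bits.

2.5381 bits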